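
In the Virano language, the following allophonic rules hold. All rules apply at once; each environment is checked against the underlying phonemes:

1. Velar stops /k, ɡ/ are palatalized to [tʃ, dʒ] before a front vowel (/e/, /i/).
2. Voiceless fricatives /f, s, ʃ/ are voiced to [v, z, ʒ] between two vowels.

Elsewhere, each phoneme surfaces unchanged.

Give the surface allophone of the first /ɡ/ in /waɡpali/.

/ɡ/ — between /a/ and /p/; rule 1 does not apply here → [ɡ].

[ɡ]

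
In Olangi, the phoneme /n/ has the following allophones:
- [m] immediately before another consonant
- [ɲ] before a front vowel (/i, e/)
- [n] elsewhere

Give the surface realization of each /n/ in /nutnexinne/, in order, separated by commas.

Occurrence 1 (position 1): no conditioning environment matches → elsewhere allophone [n].
Occurrence 2 (position 4): before a front vowel (/i, e/) → [ɲ].
Occurrence 3 (position 8): immediately before another consonant → [m].
Occurrence 4 (position 9): before a front vowel (/i, e/) → [ɲ].

[n], [ɲ], [m], [ɲ]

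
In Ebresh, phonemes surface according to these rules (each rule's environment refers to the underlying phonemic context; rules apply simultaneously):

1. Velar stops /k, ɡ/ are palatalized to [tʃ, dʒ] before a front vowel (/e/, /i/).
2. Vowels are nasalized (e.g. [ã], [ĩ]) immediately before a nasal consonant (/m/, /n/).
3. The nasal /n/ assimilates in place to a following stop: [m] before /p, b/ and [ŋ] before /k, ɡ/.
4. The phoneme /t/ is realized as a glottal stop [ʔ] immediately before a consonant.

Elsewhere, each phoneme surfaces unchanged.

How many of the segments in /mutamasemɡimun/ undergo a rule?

Segments that undergo a rule: /a/ → [ã] (rule 2); /e/ → [ẽ] (rule 2); /ɡ/ → [dʒ] (rule 1); /i/ → [ĩ] (rule 2); /u/ → [ũ] (rule 2).
All other segments surface unchanged.

5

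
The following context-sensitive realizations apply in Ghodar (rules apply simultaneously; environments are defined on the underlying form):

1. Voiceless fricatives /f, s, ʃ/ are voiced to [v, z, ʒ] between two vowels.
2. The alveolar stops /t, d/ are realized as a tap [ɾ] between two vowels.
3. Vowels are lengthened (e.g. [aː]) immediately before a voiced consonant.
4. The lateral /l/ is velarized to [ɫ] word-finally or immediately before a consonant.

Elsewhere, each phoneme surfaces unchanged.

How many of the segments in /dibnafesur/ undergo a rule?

4

Segments that undergo a rule: /i/ → [iː] (rule 3); /f/ → [v] (rule 1); /s/ → [z] (rule 1); /u/ → [uː] (rule 3).
All other segments surface unchanged.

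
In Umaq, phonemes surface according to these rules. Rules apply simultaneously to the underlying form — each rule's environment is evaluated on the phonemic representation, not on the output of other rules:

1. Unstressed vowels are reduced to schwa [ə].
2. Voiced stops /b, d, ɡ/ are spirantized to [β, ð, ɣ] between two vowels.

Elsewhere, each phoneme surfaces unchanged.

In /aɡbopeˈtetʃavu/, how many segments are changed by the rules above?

5

Segments that undergo a rule: /a/ → [ə] (rule 1); /o/ → [ə] (rule 1); /e/ → [ə] (rule 1); /a/ → [ə] (rule 1); /u/ → [ə] (rule 1).
All other segments surface unchanged.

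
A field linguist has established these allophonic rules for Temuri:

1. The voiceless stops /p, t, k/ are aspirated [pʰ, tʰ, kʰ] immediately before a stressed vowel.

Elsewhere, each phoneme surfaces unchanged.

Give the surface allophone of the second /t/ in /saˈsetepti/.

/t/ (between /p/ and /i/) is in the target of rule 1 but the environment (immediately before a stressed vowel) is not met → [t].

[t]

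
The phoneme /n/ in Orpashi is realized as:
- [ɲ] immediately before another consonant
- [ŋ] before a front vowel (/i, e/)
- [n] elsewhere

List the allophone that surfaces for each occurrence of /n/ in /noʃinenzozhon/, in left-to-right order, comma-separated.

[n], [ŋ], [ɲ], [n]

Occurrence 1 (position 1): no conditioning environment matches → elsewhere allophone [n].
Occurrence 2 (position 5): before a front vowel (/i, e/) → [ŋ].
Occurrence 3 (position 7): immediately before another consonant → [ɲ].
Occurrence 4 (position 13): no conditioning environment matches → elsewhere allophone [n].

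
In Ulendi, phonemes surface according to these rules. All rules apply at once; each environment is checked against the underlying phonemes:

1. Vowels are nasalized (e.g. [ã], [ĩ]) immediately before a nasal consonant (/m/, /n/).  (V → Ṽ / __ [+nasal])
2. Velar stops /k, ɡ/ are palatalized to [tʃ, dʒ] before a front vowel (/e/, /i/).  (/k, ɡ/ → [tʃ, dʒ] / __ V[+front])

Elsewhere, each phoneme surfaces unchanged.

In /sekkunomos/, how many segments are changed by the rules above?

2

Segments that undergo a rule: /u/ → [ũ] (rule 1); /o/ → [õ] (rule 1).
All other segments surface unchanged.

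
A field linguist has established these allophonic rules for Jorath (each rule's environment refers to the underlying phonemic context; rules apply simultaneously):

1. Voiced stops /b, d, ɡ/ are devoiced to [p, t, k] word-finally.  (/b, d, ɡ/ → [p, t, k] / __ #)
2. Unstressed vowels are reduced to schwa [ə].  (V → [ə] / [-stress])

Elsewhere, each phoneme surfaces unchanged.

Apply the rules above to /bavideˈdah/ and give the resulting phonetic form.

/b/ — word-initial; rule 1 does not apply here → [b].
/a/ meets the environment for rule 2 (in an unstressed syllable) → [ə].
/v/ (between /a/ and /i/) is unaffected → [v].
/i/ meets the environment for rule 2 (in an unstressed syllable) → [ə].
/d/ (between /i/ and /e/) is in the target of rule 1 but the environment (word-finally) is not met → [d].
/e/ meets the environment for rule 2 (in an unstressed syllable) → [ə].
/d/ (between /e/ and /a/) fails the environment for rule 1, so it stays [d].
/a/ — between /d/ and /h/; rule 2 does not apply here → [a].
/h/ stays [h].

[bəvədəˈdah]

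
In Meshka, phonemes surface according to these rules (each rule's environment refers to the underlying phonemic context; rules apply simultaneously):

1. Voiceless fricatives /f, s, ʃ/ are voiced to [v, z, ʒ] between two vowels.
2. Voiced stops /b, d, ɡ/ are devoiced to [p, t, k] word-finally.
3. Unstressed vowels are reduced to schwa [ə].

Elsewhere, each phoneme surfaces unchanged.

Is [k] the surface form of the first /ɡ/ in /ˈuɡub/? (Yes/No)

/ɡ/ (between /u/ and /u/): rule 2 targets it, but not word-finally → unchanged [ɡ].
The actual realization is [ɡ], not [k].

No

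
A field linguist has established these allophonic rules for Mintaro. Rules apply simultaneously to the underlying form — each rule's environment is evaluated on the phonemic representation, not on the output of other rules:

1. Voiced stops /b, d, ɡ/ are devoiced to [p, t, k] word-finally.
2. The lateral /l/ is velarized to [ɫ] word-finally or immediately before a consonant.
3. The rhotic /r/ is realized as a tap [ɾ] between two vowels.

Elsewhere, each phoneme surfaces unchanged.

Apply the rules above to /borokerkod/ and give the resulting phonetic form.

/b/ (word-initial): rule 1 targets it, but not word-finally → unchanged [b].
/o/ (between /b/ and /r/): no rule targets it → [o].
Rule 3 applies to /r/ (between /o/ and /o/: between two vowels) → [ɾ].
/o/ — not in any rule's target class → [o].
/k/ (between /o/ and /e/): no rule targets it → [k].
/e/ — not in any rule's target class → [e].
/r/ — between /e/ and /k/; rule 3 does not apply here → [r].
/k/ (between /r/ and /o/): no rule targets it → [k].
/o/ (between /k/ and /d/) is unaffected → [o].
/d/ (word-final) occurs word-finally → [t] by rule 1.

[boɾokerkot]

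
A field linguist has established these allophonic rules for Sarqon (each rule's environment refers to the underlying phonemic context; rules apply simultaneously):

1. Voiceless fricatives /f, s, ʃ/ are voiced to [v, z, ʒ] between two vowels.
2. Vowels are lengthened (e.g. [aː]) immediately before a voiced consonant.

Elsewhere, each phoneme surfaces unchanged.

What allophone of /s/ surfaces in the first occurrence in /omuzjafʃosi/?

[z]

/s/ (between /o/ and /i/) occurs between two vowels → [z] by rule 1.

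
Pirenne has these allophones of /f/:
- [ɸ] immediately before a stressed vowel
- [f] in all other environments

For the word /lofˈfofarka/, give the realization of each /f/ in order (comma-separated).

Occurrence 1 (position 3): no conditioning environment matches → elsewhere allophone [f].
Occurrence 2 (position 4): immediately before a stressed vowel → [ɸ].
Occurrence 3 (position 6): no conditioning environment matches → elsewhere allophone [f].

[f], [ɸ], [f]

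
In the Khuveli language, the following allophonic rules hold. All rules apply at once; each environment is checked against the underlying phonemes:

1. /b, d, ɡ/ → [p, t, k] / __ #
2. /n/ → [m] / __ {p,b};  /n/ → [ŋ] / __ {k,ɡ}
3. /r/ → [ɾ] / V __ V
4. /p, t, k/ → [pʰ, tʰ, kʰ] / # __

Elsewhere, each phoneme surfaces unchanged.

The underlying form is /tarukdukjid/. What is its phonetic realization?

/t/ — word-initial, word-initially — surfaces as [tʰ] (rule 4).
Rule 3 applies to /r/ (between /a/ and /u/: between two vowels) → [ɾ].
/k/ (between /u/ and /d/) is in the target of rule 4 but the environment (word-initially) is not met → [k].
/d/ (between /k/ and /u/): rule 1 targets it, but not word-finally → unchanged [d].
/k/ — between /u/ and /j/; rule 4 does not apply here → [k].
Rule 1 applies to /d/ (word-final: word-finally) → [t].

[tʰaɾukdukjit]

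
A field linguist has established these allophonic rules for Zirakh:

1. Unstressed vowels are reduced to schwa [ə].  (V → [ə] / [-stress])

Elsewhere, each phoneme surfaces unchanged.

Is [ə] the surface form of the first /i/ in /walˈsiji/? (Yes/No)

/i/ — between /s/ and /j/; rule 1 does not apply here → [i].
The actual realization is [i], not [ə].

No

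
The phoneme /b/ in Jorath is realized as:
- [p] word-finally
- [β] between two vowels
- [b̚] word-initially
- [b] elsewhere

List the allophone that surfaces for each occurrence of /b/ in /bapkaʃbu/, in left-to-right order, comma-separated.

[b̚], [b]

Occurrence 1 (position 1): word-initially → [b̚].
Occurrence 2 (position 7): no conditioning environment matches → elsewhere allophone [b].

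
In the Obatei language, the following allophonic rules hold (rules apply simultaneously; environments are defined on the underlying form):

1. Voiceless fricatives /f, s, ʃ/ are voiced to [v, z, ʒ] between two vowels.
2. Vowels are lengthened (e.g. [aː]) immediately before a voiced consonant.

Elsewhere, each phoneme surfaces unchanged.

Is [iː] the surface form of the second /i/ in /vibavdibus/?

Yes

/i/ — between /d/ and /b/, before a voiced consonant — surfaces as [iː] (rule 2).
The actual realization is [iː], which matches [iː].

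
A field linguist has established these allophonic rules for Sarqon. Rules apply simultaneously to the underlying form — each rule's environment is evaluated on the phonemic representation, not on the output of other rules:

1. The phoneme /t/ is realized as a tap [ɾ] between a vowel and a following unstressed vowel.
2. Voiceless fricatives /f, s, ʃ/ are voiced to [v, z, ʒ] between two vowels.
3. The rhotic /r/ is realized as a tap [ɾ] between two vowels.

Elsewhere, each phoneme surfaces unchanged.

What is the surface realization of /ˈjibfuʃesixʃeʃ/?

/j/ (word-initial) is unaffected → [j].
/i/ stays [i].
/b/ — not in any rule's target class → [b].
/f/ (between /b/ and /u/) fails the environment for rule 2, so it stays [f].
/u/ (between /f/ and /ʃ/): no rule targets it → [u].
/ʃ/ — between /u/ and /e/, between two vowels — surfaces as [ʒ] (rule 2).
/e/ (between /ʃ/ and /s/) is unaffected → [e].
/s/ meets the environment for rule 2 (between two vowels) → [z].
/i/ stays [i].
/x/ — not in any rule's target class → [x].
/ʃ/ (between /x/ and /e/) is in the target of rule 2 but the environment (between two vowels) is not met → [ʃ].
/e/ — not in any rule's target class → [e].
/ʃ/ — word-final; rule 2 does not apply here → [ʃ].

[ˈjibfuʒezixʃeʃ]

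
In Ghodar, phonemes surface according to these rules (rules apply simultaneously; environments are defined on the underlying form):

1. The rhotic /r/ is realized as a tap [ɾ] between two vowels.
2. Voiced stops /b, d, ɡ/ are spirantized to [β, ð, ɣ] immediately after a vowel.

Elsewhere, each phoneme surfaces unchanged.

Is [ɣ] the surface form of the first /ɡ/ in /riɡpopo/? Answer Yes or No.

/ɡ/ (between /i/ and /p/) occurs immediately after a vowel → [ɣ] by rule 2.
The actual realization is [ɣ], which matches [ɣ].

Yes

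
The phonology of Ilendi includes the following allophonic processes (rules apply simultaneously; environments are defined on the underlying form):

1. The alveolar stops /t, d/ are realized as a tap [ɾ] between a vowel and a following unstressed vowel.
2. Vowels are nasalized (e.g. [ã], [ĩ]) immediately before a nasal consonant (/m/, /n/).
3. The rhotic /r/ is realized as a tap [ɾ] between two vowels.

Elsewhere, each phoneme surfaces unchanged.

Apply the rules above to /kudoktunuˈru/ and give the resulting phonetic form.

[kuɾoktũnuˈɾu]

/k/ stays [k].
/u/ — between /k/ and /d/; rule 2 does not apply here → [u].
/d/ meets the environment for rule 1 (between a vowel and a following unstressed vowel) → [ɾ].
/o/ — between /d/ and /k/; rule 2 does not apply here → [o].
/k/ stays [k].
/t/ (between /k/ and /u/): rule 1 targets it, but not between a vowel and a following unstressed vowel → unchanged [t].
/u/ meets the environment for rule 2 (before a nasal consonant) → [ũ].
/n/ (between /u/ and /u/): no rule targets it → [n].
/u/ (between /n/ and /r/) is in the target of rule 2 but the environment (before a nasal consonant) is not met → [u].
/r/ meets the environment for rule 3 (between two vowels) → [ɾ].
/u/ (word-final) fails the environment for rule 2, so it stays [u].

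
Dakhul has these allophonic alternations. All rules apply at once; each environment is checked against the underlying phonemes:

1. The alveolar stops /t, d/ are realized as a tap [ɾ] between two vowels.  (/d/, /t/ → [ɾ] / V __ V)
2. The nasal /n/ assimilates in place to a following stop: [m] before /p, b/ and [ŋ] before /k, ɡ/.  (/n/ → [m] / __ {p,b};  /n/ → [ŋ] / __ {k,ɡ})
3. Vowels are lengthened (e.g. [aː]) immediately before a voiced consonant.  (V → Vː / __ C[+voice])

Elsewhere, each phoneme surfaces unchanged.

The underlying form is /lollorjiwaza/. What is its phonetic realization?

[loːlloːrjiːwaːza]

/l/ — not in any rule's target class → [l].
/o/ (between /l/ and /l/): before a voiced consonant, so rule 3 applies → [oː].
/l/ (between /o/ and /l/) is unaffected → [l].
/l/ (between /l/ and /o/): no rule targets it → [l].
/o/ — between /l/ and /r/, before a voiced consonant — surfaces as [oː] (rule 3).
/r/ stays [r].
/j/ — not in any rule's target class → [j].
/i/ (between /j/ and /w/) occurs before a voiced consonant → [iː] by rule 3.
/w/ (between /i/ and /a/) is unaffected → [w].
/a/ — between /w/ and /z/, before a voiced consonant — surfaces as [aː] (rule 3).
/z/ stays [z].
/a/ — word-final; rule 3 does not apply here → [a].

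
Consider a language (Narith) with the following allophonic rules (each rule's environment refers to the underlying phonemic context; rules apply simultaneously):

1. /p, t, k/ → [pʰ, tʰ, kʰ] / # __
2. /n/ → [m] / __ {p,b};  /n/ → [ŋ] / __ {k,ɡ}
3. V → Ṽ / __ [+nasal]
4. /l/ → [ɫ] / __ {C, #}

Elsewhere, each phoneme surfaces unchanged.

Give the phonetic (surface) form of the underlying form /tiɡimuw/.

/t/ — word-initial, word-initially — surfaces as [tʰ] (rule 1).
/i/ — between /t/ and /ɡ/; rule 3 does not apply here → [i].
/ɡ/ stays [ɡ].
/i/ (between /ɡ/ and /m/) occurs before a nasal consonant → [ĩ] by rule 3.
/m/ stays [m].
/u/ (between /m/ and /w/) fails the environment for rule 3, so it stays [u].
/w/ — not in any rule's target class → [w].

[tʰiɡĩmuw]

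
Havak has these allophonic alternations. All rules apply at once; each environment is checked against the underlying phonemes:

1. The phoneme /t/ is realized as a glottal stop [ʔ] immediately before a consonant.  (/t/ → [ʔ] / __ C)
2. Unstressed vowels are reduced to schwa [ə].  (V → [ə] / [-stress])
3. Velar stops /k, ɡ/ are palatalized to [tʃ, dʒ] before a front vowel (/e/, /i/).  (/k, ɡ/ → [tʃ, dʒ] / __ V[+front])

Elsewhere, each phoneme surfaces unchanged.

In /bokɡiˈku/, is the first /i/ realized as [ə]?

Yes

/i/ meets the environment for rule 2 (in an unstressed syllable) → [ə].
The actual realization is [ə], which matches [ə].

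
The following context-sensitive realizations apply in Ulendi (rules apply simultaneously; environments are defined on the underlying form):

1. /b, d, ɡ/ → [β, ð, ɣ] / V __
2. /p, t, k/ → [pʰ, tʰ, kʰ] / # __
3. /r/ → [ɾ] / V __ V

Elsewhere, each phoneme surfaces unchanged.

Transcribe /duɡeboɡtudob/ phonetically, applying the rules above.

/d/ (word-initial) is in the target of rule 1 but the environment (immediately after a vowel) is not met → [d].
/ɡ/ — between /u/ and /e/, immediately after a vowel — surfaces as [ɣ] (rule 1).
Rule 1 applies to /b/ (between /e/ and /o/: immediately after a vowel) → [β].
/ɡ/ (between /o/ and /t/) occurs immediately after a vowel → [ɣ] by rule 1.
/t/ (between /ɡ/ and /u/): rule 2 targets it, but not word-initially → unchanged [t].
/d/ (between /u/ and /o/) occurs immediately after a vowel → [ð] by rule 1.
/b/ (word-final): immediately after a vowel, so rule 1 applies → [β].

[duɣeβoɣtuðoβ]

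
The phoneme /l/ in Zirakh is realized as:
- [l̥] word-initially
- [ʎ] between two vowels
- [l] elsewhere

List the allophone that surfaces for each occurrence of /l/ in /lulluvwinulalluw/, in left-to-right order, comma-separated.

[l̥], [l], [l], [ʎ], [l], [l]

Occurrence 1 (position 1): word-initially → [l̥].
Occurrence 2 (position 3): no conditioning environment matches → elsewhere allophone [l].
Occurrence 3 (position 4): no conditioning environment matches → elsewhere allophone [l].
Occurrence 4 (position 11): between two vowels → [ʎ].
Occurrence 5 (position 13): no conditioning environment matches → elsewhere allophone [l].
Occurrence 6 (position 14): no conditioning environment matches → elsewhere allophone [l].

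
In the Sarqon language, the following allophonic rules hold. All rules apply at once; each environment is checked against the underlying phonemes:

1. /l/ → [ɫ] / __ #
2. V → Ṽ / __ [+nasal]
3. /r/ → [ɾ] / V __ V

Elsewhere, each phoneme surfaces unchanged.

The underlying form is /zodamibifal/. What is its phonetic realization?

/z/ (word-initial) is unaffected → [z].
/o/ (between /z/ and /d/) is in the target of rule 2 but the environment (before a nasal consonant) is not met → [o].
/d/ stays [d].
/a/ meets the environment for rule 2 (before a nasal consonant) → [ã].
/m/ stays [m].
/i/ (between /m/ and /b/): rule 2 targets it, but not before a nasal consonant → unchanged [i].
/b/ — not in any rule's target class → [b].
/i/ (between /b/ and /f/) is in the target of rule 2 but the environment (before a nasal consonant) is not met → [i].
/f/ (between /i/ and /a/): no rule targets it → [f].
/a/ (between /f/ and /l/) fails the environment for rule 2, so it stays [a].
/l/ meets the environment for rule 1 (word-finally) → [ɫ].

[zodãmibifaɫ]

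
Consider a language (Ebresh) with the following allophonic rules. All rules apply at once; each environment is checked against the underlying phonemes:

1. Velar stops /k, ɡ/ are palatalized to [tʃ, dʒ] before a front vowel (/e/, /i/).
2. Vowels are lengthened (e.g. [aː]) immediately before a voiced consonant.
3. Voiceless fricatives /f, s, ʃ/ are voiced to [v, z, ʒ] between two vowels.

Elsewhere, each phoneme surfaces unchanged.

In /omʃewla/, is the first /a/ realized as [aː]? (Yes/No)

No

/a/ (word-final) is in the target of rule 2 but the environment (before a voiced consonant) is not met → [a].
The actual realization is [a], not [aː].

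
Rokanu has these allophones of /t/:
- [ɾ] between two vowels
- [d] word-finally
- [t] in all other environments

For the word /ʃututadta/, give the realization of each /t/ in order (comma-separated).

[ɾ], [ɾ], [t]

Occurrence 1 (position 3): between two vowels → [ɾ].
Occurrence 2 (position 5): between two vowels → [ɾ].
Occurrence 3 (position 8): no conditioning environment matches → elsewhere allophone [t].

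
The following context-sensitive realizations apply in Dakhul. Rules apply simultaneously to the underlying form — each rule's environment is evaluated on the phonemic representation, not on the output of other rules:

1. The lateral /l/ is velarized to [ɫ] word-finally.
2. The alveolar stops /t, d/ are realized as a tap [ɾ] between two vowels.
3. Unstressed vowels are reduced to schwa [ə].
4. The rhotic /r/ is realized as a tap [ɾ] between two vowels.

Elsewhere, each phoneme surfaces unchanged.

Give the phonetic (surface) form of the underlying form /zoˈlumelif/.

[zəˈlumələf]

/o/ (between /z/ and /l/) occurs in an unstressed syllable → [ə] by rule 3.
/l/ (between /o/ and /u/): rule 1 targets it, but not word-finally → unchanged [l].
/u/ (between /l/ and /m/): rule 3 targets it, but not in an unstressed syllable → unchanged [u].
Rule 3 applies to /e/ (between /m/ and /l/: in an unstressed syllable) → [ə].
/l/ (between /e/ and /i/) fails the environment for rule 1, so it stays [l].
/i/ meets the environment for rule 3 (in an unstressed syllable) → [ə].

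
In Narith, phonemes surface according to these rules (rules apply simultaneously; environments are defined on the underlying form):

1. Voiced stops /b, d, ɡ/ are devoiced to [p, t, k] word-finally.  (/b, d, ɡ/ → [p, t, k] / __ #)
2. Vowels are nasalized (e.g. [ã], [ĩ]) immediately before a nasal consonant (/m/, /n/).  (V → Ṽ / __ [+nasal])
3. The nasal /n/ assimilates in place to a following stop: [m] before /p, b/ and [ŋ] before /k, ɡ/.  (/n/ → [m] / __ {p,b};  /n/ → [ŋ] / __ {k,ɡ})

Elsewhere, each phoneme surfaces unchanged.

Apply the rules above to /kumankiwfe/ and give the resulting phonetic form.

[kũmãŋkiwfe]

Rule 2 applies to /u/ (between /k/ and /m/: before a nasal consonant) → [ũ].
/a/ — between /m/ and /n/, before a nasal consonant — surfaces as [ã] (rule 2).
Rule 3 applies to /n/ (between /a/ and /k/: before a labial or velar stop) → [ŋ].
/i/ (between /k/ and /w/) is in the target of rule 2 but the environment (before a nasal consonant) is not met → [i].
/e/ (word-final): rule 2 targets it, but not before a nasal consonant → unchanged [e].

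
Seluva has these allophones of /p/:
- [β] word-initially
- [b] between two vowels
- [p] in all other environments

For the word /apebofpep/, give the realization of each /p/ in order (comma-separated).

[b], [p], [p]

Occurrence 1 (position 2): between two vowels → [b].
Occurrence 2 (position 7): no conditioning environment matches → elsewhere allophone [p].
Occurrence 3 (position 9): no conditioning environment matches → elsewhere allophone [p].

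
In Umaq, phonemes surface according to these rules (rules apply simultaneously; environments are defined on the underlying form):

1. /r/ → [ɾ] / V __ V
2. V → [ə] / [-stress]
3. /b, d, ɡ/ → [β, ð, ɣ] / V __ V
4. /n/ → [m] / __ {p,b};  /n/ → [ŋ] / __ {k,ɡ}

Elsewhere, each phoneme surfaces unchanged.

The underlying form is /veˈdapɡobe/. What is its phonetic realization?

/e/ meets the environment for rule 2 (in an unstressed syllable) → [ə].
/d/ (between /e/ and /a/): between two vowels, so rule 3 applies → [ð].
/a/ — between /d/ and /p/; rule 2 does not apply here → [a].
/ɡ/ (between /p/ and /o/): rule 3 targets it, but not between two vowels → unchanged [ɡ].
Rule 2 applies to /o/ (between /ɡ/ and /b/: in an unstressed syllable) → [ə].
/b/ (between /o/ and /e/) occurs between two vowels → [β] by rule 3.
/e/ — word-final, in an unstressed syllable — surfaces as [ə] (rule 2).

[vəˈðapɡəβə]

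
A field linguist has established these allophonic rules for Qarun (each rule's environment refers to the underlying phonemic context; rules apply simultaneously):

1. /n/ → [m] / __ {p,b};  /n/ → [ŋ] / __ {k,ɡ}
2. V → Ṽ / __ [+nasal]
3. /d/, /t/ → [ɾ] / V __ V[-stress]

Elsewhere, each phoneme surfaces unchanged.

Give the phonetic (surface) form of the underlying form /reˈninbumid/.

/r/ — not in any rule's target class → [r].
/e/ (between /r/ and /n/): before a nasal consonant, so rule 2 applies → [ẽ].
/n/ — between /e/ and /i/; rule 1 does not apply here → [n].
/i/ (between /n/ and /n/) occurs before a nasal consonant → [ĩ] by rule 2.
Rule 1 applies to /n/ (between /i/ and /b/: before a labial or velar stop) → [m].
/b/ (between /n/ and /u/) is unaffected → [b].
/u/ — between /b/ and /m/, before a nasal consonant — surfaces as [ũ] (rule 2).
/m/ stays [m].
/i/ (between /m/ and /d/) is in the target of rule 2 but the environment (before a nasal consonant) is not met → [i].
/d/ — word-final; rule 3 does not apply here → [d].

[rẽˈnĩmbũmid]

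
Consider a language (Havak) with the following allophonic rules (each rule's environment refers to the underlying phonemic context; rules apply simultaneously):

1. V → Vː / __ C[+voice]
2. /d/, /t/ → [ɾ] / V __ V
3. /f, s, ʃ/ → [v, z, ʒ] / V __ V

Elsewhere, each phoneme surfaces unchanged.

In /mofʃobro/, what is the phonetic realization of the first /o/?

[o]

/o/ (between /m/ and /f/) fails the environment for rule 1, so it stays [o].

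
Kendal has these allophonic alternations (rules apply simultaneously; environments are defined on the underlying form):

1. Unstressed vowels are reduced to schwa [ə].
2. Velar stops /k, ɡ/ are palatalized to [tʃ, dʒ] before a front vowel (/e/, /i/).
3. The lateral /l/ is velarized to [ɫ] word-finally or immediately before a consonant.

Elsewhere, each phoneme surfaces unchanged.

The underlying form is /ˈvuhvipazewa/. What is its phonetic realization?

/v/ stays [v].
/u/ (between /v/ and /h/) is in the target of rule 1 but the environment (in an unstressed syllable) is not met → [u].
/h/ — not in any rule's target class → [h].
/v/ (between /h/ and /i/): no rule targets it → [v].
Rule 1 applies to /i/ (between /v/ and /p/: in an unstressed syllable) → [ə].
/p/ — not in any rule's target class → [p].
/a/ — between /p/ and /z/, in an unstressed syllable — surfaces as [ə] (rule 1).
/z/ (between /a/ and /e/) is unaffected → [z].
/e/ — between /z/ and /w/, in an unstressed syllable — surfaces as [ə] (rule 1).
/w/ (between /e/ and /a/) is unaffected → [w].
/a/ (word-final) occurs in an unstressed syllable → [ə] by rule 1.

[ˈvuhvəpəzəwə]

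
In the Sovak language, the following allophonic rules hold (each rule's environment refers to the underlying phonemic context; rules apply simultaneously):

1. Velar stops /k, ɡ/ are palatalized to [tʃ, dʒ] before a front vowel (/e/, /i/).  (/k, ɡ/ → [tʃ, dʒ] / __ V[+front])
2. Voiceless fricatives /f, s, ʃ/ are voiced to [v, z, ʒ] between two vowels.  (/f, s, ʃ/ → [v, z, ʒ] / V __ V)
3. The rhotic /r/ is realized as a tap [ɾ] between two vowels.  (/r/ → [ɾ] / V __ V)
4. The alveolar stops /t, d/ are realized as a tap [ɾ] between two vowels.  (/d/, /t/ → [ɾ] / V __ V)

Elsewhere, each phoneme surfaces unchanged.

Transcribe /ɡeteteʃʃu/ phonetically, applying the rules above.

/ɡ/ (word-initial) occurs before a front vowel → [dʒ] by rule 1.
/e/ — not in any rule's target class → [e].
/t/ — between /e/ and /e/, between two vowels — surfaces as [ɾ] (rule 4).
/e/ — not in any rule's target class → [e].
Rule 4 applies to /t/ (between /e/ and /e/: between two vowels) → [ɾ].
/e/ — not in any rule's target class → [e].
/ʃ/ (between /e/ and /ʃ/): rule 2 targets it, but not between two vowels → unchanged [ʃ].
/ʃ/ (between /ʃ/ and /u/) fails the environment for rule 2, so it stays [ʃ].
/u/ (word-final): no rule targets it → [u].

[dʒeɾeɾeʃʃu]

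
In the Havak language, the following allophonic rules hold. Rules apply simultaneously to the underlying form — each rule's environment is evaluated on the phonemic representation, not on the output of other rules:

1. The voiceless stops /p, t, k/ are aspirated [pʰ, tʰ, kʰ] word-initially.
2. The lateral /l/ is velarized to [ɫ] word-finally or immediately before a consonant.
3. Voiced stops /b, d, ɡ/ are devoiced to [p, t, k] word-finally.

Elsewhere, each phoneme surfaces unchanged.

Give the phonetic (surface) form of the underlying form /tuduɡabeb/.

Rule 1 applies to /t/ (word-initial: word-initially) → [tʰ].
/d/ — between /u/ and /u/; rule 3 does not apply here → [d].
/ɡ/ (between /u/ and /a/) fails the environment for rule 3, so it stays [ɡ].
/b/ (between /a/ and /e/) is in the target of rule 3 but the environment (word-finally) is not met → [b].
/b/ (word-final) occurs word-finally → [p] by rule 3.

[tʰuduɡabep]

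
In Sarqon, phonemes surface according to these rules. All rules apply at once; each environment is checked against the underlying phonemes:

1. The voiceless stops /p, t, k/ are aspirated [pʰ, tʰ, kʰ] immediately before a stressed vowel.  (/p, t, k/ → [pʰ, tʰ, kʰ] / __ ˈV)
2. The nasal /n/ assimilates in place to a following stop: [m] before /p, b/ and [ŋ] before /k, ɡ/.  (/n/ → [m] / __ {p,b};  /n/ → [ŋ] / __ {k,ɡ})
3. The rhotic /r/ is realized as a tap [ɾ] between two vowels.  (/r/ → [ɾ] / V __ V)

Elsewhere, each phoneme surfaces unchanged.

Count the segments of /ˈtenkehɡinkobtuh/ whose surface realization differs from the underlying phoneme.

3

Segments that undergo a rule: /t/ → [tʰ] (rule 1); /n/ → [ŋ] (rule 2); /n/ → [ŋ] (rule 2).
All other segments surface unchanged.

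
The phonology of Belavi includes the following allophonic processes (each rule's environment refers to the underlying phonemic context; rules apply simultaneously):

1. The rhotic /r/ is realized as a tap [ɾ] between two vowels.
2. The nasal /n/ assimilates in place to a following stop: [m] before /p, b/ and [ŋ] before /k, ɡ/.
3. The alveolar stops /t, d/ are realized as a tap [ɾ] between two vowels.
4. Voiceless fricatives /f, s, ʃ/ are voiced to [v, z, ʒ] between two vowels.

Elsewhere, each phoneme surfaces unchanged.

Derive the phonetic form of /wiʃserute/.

[wiʃseɾuɾe]

/w/ (word-initial) is unaffected → [w].
/i/ stays [i].
/ʃ/ (between /i/ and /s/) is in the target of rule 4 but the environment (between two vowels) is not met → [ʃ].
/s/ (between /ʃ/ and /e/) fails the environment for rule 4, so it stays [s].
/e/ stays [e].
/r/ (between /e/ and /u/): between two vowels, so rule 1 applies → [ɾ].
/u/ (between /r/ and /t/): no rule targets it → [u].
Rule 3 applies to /t/ (between /u/ and /e/: between two vowels) → [ɾ].
/e/ — not in any rule's target class → [e].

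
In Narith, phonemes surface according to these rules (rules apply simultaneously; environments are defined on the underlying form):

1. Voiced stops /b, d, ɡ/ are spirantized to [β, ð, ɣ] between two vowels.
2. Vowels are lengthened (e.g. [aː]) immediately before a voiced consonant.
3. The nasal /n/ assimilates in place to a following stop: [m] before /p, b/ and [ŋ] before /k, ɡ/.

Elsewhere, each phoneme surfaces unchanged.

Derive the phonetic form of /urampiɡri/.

[uːraːmpiːɡri]

/u/ (word-initial) occurs before a voiced consonant → [uː] by rule 2.
/r/ (between /u/ and /a/) is unaffected → [r].
Rule 2 applies to /a/ (between /r/ and /m/: before a voiced consonant) → [aː].
/m/ stays [m].
/p/ (between /m/ and /i/) is unaffected → [p].
Rule 2 applies to /i/ (between /p/ and /ɡ/: before a voiced consonant) → [iː].
/ɡ/ (between /i/ and /r/): rule 1 targets it, but not between two vowels → unchanged [ɡ].
/r/ (between /ɡ/ and /i/) is unaffected → [r].
/i/ — word-final; rule 2 does not apply here → [i].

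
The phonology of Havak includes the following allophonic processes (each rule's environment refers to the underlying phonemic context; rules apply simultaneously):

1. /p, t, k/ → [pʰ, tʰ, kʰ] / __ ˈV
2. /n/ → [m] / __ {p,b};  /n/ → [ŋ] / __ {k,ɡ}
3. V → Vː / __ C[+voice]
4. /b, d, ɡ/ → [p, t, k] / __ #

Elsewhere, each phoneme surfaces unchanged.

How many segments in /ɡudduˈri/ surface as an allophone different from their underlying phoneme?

Segments that undergo a rule: /u/ → [uː] (rule 3); /u/ → [uː] (rule 3).
All other segments surface unchanged.

2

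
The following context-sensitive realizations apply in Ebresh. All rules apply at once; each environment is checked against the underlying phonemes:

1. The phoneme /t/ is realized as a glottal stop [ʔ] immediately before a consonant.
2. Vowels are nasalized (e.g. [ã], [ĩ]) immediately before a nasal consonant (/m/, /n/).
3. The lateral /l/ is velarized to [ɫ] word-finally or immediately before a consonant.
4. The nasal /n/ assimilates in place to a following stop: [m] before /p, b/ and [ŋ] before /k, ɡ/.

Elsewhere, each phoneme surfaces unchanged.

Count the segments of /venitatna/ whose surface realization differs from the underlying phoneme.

2

Segments that undergo a rule: /e/ → [ẽ] (rule 2); /t/ → [ʔ] (rule 1).
All other segments surface unchanged.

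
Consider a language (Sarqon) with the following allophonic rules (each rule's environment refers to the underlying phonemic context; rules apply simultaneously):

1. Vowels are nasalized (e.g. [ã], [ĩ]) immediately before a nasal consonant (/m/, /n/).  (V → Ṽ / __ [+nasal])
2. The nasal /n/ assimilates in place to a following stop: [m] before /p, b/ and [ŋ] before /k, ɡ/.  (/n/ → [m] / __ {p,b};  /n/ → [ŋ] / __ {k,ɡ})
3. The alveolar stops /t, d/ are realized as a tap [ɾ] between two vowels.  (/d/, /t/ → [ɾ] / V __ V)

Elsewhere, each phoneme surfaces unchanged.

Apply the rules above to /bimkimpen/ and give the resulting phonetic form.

[bĩmkĩmpẽn]

/b/ stays [b].
/i/ meets the environment for rule 1 (before a nasal consonant) → [ĩ].
/m/ — not in any rule's target class → [m].
/k/ (between /m/ and /i/) is unaffected → [k].
/i/ (between /k/ and /m/): before a nasal consonant, so rule 1 applies → [ĩ].
/m/ (between /i/ and /p/) is unaffected → [m].
/p/ — not in any rule's target class → [p].
Rule 1 applies to /e/ (between /p/ and /n/: before a nasal consonant) → [ẽ].
/n/ (word-final): rule 2 targets it, but not before a labial or velar stop → unchanged [n].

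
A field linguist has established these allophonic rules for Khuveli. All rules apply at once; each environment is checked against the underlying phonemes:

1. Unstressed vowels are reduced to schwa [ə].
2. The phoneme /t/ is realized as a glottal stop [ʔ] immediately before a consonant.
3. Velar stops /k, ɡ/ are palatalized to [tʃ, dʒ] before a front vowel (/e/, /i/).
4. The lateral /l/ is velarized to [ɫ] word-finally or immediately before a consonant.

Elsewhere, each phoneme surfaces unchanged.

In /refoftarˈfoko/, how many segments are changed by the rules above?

Segments that undergo a rule: /e/ → [ə] (rule 1); /o/ → [ə] (rule 1); /a/ → [ə] (rule 1); /o/ → [ə] (rule 1).
All other segments surface unchanged.

4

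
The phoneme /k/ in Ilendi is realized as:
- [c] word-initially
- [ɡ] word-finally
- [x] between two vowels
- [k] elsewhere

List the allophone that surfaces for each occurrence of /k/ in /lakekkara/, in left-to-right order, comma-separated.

[x], [k], [k]

Occurrence 1 (position 3): between two vowels → [x].
Occurrence 2 (position 5): no conditioning environment matches → elsewhere allophone [k].
Occurrence 3 (position 6): no conditioning environment matches → elsewhere allophone [k].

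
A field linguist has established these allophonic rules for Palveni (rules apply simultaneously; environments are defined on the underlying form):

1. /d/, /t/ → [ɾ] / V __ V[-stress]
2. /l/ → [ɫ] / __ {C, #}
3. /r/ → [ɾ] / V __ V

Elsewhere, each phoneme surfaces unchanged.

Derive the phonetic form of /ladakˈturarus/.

/l/ (word-initial) fails the environment for rule 2, so it stays [l].
/a/ — not in any rule's target class → [a].
/d/ meets the environment for rule 1 (between a vowel and a following unstressed vowel) → [ɾ].
/a/ (between /d/ and /k/) is unaffected → [a].
/k/ stays [k].
/t/ (between /k/ and /u/) is in the target of rule 1 but the environment (between a vowel and a following unstressed vowel) is not met → [t].
/u/ — not in any rule's target class → [u].
/r/ meets the environment for rule 3 (between two vowels) → [ɾ].
/a/ (between /r/ and /r/) is unaffected → [a].
/r/ (between /a/ and /u/) occurs between two vowels → [ɾ] by rule 3.
/u/ (between /r/ and /s/): no rule targets it → [u].
/s/ stays [s].

[laɾakˈtuɾaɾus]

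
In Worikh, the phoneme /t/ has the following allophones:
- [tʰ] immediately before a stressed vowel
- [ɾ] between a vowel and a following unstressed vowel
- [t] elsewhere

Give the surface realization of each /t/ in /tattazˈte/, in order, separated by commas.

[t], [t], [t], [tʰ]

Occurrence 1 (position 1): no conditioning environment matches → elsewhere allophone [t].
Occurrence 2 (position 3): no conditioning environment matches → elsewhere allophone [t].
Occurrence 3 (position 4): no conditioning environment matches → elsewhere allophone [t].
Occurrence 4 (position 7): immediately before a stressed vowel → [tʰ].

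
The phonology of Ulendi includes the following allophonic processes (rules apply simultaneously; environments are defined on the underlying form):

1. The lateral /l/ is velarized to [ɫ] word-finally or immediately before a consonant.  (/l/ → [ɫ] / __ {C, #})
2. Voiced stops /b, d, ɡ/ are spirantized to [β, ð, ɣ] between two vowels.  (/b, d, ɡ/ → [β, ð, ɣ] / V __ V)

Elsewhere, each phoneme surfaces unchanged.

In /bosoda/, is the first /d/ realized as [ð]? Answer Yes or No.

Yes

/d/ (between /o/ and /a/): between two vowels, so rule 2 applies → [ð].
The actual realization is [ð], which matches [ð].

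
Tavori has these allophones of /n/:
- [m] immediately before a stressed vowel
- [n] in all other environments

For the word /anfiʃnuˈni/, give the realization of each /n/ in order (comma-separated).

Occurrence 1 (position 2): no conditioning environment matches → elsewhere allophone [n].
Occurrence 2 (position 6): no conditioning environment matches → elsewhere allophone [n].
Occurrence 3 (position 8): immediately before a stressed vowel → [m].

[n], [n], [m]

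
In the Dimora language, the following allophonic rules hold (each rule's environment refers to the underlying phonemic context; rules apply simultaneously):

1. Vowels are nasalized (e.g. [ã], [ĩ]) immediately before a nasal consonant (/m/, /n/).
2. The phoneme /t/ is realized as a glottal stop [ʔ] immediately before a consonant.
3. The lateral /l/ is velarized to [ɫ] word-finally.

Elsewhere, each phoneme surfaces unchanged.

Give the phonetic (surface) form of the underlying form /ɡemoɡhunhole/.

/ɡ/ — not in any rule's target class → [ɡ].
/e/ — between /ɡ/ and /m/, before a nasal consonant — surfaces as [ẽ] (rule 1).
/m/ (between /e/ and /o/): no rule targets it → [m].
/o/ — between /m/ and /ɡ/; rule 1 does not apply here → [o].
/ɡ/ (between /o/ and /h/): no rule targets it → [ɡ].
/h/ (between /ɡ/ and /u/) is unaffected → [h].
Rule 1 applies to /u/ (between /h/ and /n/: before a nasal consonant) → [ũ].
/n/ (between /u/ and /h/): no rule targets it → [n].
/h/ — not in any rule's target class → [h].
/o/ — between /h/ and /l/; rule 1 does not apply here → [o].
/l/ (between /o/ and /e/): rule 3 targets it, but not word-finally → unchanged [l].
/e/ (word-final) fails the environment for rule 1, so it stays [e].

[ɡẽmoɡhũnhole]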